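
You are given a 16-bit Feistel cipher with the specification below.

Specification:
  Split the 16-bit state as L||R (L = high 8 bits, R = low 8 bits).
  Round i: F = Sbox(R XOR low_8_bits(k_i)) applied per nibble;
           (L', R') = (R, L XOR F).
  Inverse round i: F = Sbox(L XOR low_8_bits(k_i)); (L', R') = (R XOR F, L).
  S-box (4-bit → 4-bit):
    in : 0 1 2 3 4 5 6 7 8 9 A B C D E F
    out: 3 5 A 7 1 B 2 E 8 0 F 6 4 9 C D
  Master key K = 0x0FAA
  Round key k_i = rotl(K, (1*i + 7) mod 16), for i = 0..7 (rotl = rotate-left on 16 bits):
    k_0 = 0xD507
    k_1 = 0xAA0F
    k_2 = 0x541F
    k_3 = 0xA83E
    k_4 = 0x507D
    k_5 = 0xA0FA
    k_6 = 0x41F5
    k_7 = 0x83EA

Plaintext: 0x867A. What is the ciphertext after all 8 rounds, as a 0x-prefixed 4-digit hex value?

0x22D5

s_0 = plaintext = 0x867A
s_1 = Round(s_0, k_0) = 0x7A6F
s_2 = Round(s_1, k_1) = 0x6F59
s_3 = Round(s_2, k_2) = 0x597D
s_4 = Round(s_3, k_3) = 0x7D4E
s_5 = Round(s_4, k_4) = 0x4E0A
s_6 = Round(s_5, k_5) = 0x0A9D
s_7 = Round(s_6, k_6) = 0x9D22
s_8 = Round(s_7, k_7) = 0x22D5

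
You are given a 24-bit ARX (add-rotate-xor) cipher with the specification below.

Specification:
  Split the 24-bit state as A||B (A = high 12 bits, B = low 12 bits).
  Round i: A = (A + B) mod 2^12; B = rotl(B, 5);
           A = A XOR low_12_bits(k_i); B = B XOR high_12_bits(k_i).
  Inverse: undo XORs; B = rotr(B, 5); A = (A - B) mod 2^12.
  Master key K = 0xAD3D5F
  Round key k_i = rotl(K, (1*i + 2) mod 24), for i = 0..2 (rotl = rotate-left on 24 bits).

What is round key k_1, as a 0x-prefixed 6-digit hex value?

K = 0xAD3D5F
k_0 = rotl(K, (1*0+2) mod 24) = rotl(K, 2) = 0xB4F57E
k_1 = rotl(K, (1*1+2) mod 24) = rotl(K, 3) = 0x69EAFD

0x69EAFD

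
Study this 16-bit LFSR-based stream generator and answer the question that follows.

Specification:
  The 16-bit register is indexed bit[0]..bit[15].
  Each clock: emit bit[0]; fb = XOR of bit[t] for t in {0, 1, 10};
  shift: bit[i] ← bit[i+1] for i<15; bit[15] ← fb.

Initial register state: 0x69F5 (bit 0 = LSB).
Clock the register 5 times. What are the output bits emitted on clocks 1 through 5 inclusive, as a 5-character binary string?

10101

reg_0 = 0x69F5
clock 1: out=1, reg = 0xB4FA
clock 2: out=0, reg = 0x5A7D
clock 3: out=1, reg = 0xAD3E
clock 4: out=0, reg = 0x569F
clock 5: out=1, reg = 0xAB4F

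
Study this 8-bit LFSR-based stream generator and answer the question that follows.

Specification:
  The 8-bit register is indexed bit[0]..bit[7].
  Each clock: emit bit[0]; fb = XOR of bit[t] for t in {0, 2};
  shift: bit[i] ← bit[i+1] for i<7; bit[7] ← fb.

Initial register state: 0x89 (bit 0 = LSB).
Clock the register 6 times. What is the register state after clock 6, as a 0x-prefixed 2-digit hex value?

0xAE

reg_0 = 0x89
clock 1: out=1, reg = 0xC4
clock 2: out=0, reg = 0xE2
clock 3: out=0, reg = 0x71
clock 4: out=1, reg = 0xB8
clock 5: out=0, reg = 0x5C
clock 6: out=0, reg = 0xAE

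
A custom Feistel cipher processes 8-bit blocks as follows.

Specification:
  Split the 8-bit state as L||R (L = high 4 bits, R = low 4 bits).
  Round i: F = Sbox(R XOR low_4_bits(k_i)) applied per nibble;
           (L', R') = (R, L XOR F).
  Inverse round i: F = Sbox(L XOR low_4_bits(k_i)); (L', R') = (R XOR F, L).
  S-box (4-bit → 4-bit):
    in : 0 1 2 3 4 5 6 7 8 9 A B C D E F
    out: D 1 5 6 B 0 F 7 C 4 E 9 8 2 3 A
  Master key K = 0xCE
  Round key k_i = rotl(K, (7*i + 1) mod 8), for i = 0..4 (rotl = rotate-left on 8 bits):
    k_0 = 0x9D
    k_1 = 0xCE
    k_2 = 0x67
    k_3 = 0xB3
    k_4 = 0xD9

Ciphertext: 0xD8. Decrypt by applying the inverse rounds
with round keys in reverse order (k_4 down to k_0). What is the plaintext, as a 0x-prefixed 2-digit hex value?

0x2E

s_0 = ciphertext = 0xD8
s_1 = InvRound(s_0, k_4) = 0x3D
s_2 = InvRound(s_1, k_3) = 0x03
s_3 = InvRound(s_2, k_2) = 0x40
s_4 = InvRound(s_3, k_1) = 0xE4
s_5 = InvRound(s_4, k_0) = 0x2E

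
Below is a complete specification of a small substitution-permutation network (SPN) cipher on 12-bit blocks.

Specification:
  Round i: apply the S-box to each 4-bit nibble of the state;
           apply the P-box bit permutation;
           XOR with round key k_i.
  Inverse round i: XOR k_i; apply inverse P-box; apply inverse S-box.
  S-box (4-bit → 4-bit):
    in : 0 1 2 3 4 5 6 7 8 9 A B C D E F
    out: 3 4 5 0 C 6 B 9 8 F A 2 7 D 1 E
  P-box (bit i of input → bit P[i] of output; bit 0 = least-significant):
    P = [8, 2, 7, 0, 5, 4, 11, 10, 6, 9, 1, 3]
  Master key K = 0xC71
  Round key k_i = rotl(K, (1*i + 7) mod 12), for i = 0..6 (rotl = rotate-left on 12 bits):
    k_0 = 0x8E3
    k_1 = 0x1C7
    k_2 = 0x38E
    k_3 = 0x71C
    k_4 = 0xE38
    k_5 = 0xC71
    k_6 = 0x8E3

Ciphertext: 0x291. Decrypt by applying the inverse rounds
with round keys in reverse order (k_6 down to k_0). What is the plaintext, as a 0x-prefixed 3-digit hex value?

0x879

s_0 = ciphertext = 0x291
s_1 = InvRound(s_0, k_6) = 0xCC3
s_2 = InvRound(s_1, k_5) = 0x101
s_3 = InvRound(s_2, k_4) = 0xA97
s_4 = InvRound(s_3, k_3) = 0x44D
s_5 = InvRound(s_4, k_2) = 0xC8D
s_6 = InvRound(s_5, k_1) = 0xD4E
s_7 = InvRound(s_6, k_0) = 0x879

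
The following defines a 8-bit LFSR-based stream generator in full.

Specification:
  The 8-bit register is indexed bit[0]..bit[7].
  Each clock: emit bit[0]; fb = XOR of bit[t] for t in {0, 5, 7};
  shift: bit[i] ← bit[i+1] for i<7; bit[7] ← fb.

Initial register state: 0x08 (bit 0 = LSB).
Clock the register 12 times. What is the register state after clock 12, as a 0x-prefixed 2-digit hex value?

reg_0 = 0x08
clock 1: out=0, reg = 0x04
clock 2: out=0, reg = 0x02
clock 3: out=0, reg = 0x01
clock 4: out=1, reg = 0x80
clock 5: out=0, reg = 0xC0
clock 6: out=0, reg = 0xE0
clock 7: out=0, reg = 0x70
clock 8: out=0, reg = 0xB8
clock 9: out=0, reg = 0x5C
clock 10: out=0, reg = 0x2E
clock 11: out=0, reg = 0x97
clock 12: out=1, reg = 0x4B

0x4B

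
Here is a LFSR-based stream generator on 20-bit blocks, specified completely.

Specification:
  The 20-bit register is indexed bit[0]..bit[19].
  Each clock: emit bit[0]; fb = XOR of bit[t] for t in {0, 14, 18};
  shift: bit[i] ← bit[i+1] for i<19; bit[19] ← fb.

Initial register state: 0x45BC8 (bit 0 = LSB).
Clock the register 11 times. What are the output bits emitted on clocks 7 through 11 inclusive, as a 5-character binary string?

11110

reg_0 = 0x45BC8
clock 1: out=0, reg = 0x22DE4
clock 2: out=0, reg = 0x116F2
clock 3: out=0, reg = 0x08B79
clock 4: out=1, reg = 0x845BC
clock 5: out=0, reg = 0xC22DE
clock 6: out=0, reg = 0xE116F
clock 7: out=1, reg = 0x708B7
clock 8: out=1, reg = 0x3845B
clock 9: out=1, reg = 0x9C22D
clock 10: out=1, reg = 0x4E116
clock 11: out=0, reg = 0x2708B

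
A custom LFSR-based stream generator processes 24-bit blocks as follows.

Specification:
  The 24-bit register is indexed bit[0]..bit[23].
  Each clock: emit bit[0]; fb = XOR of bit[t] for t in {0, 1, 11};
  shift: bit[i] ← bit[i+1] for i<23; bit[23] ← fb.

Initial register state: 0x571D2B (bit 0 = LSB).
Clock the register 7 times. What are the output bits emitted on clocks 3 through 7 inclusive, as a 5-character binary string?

reg_0 = 0x571D2B
clock 1: out=1, reg = 0xAB8E95
clock 2: out=1, reg = 0x55C74A
clock 3: out=0, reg = 0xAAE3A5
clock 4: out=1, reg = 0xD571D2
clock 5: out=0, reg = 0xEAB8E9
clock 6: out=1, reg = 0x755C74
clock 7: out=0, reg = 0xBAAE3A

01010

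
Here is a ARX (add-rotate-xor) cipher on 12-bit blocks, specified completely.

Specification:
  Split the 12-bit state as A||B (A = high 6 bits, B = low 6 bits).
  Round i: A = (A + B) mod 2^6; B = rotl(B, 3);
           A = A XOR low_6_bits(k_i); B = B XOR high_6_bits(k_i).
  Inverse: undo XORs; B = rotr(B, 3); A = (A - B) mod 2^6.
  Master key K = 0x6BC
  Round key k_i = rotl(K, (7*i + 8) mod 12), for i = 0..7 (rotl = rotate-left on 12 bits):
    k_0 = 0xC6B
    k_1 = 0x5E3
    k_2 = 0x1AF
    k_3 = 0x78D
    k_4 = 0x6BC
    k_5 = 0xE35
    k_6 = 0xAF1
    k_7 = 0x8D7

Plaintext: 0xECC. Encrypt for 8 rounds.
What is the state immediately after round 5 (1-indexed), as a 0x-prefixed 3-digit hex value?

s_0 = plaintext = 0xECC
s_1 = Round(s_0, k_0) = 0xB10
s_2 = Round(s_1, k_1) = 0x7D5
s_3 = Round(s_2, k_2) = 0x6EC
s_4 = Round(s_3, k_3) = 0x2BB
s_5 = Round(s_4, k_4) = 0xE45
s_6 = Round(s_5, k_5) = 0x2D0
s_7 = Round(s_6, k_6) = 0xAA9
s_8 = Round(s_7, k_7) = 0x12E

0xE45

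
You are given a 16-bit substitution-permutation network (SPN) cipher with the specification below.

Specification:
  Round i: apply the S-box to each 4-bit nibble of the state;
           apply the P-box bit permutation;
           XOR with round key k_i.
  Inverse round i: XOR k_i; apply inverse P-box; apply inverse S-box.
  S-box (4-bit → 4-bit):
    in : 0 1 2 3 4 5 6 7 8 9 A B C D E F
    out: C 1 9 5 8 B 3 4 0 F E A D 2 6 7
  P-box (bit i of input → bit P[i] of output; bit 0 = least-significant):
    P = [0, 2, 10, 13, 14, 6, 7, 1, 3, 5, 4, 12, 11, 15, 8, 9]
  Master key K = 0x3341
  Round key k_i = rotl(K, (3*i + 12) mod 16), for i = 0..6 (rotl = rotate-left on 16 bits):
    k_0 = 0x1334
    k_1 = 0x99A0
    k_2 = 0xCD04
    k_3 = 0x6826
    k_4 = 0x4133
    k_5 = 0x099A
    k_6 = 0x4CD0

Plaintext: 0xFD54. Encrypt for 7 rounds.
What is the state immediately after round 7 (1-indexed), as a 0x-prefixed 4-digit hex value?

s_0 = plaintext = 0xFD54
s_1 = Round(s_0, k_0) = 0xFA56
s_2 = Round(s_1, k_1) = 0x40D7
s_3 = Round(s_2, k_2) = 0xDB54
s_4 = Round(s_3, k_3) = 0x9844
s_5 = Round(s_4, k_4) = 0xEA31
s_6 = Round(s_5, k_5) = 0xD82B
s_7 = Round(s_6, k_6) = 0xACD6

0xACD6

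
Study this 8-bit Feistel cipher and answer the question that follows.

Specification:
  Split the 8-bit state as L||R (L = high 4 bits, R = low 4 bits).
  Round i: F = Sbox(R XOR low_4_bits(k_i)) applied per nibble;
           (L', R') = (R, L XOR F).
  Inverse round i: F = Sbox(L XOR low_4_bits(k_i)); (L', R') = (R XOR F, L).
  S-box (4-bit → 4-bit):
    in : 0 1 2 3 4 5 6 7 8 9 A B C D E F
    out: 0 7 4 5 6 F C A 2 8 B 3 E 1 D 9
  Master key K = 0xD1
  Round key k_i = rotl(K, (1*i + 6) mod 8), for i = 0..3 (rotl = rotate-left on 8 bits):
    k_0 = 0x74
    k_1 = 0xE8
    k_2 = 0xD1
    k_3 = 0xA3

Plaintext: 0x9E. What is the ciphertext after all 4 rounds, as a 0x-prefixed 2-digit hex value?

s_0 = plaintext = 0x9E
s_1 = Round(s_0, k_0) = 0xE2
s_2 = Round(s_1, k_1) = 0x25
s_3 = Round(s_2, k_2) = 0x54
s_4 = Round(s_3, k_3) = 0x4F

0x4F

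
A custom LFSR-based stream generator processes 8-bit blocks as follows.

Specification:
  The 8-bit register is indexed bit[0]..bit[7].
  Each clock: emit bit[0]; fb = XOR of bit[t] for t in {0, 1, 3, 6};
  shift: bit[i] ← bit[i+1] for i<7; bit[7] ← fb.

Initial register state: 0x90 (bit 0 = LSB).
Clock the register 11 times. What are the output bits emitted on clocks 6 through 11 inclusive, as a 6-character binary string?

001000

reg_0 = 0x90
clock 1: out=0, reg = 0x48
clock 2: out=0, reg = 0x24
clock 3: out=0, reg = 0x12
clock 4: out=0, reg = 0x89
clock 5: out=1, reg = 0x44
clock 6: out=0, reg = 0xA2
clock 7: out=0, reg = 0xD1
clock 8: out=1, reg = 0x68
clock 9: out=0, reg = 0x34
clock 10: out=0, reg = 0x1A
clock 11: out=0, reg = 0x0D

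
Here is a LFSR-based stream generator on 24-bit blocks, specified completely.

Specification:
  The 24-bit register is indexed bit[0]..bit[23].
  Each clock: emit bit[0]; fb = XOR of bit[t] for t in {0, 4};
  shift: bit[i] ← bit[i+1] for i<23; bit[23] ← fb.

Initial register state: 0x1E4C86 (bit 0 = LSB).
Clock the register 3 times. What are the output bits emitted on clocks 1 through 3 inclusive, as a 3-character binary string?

reg_0 = 0x1E4C86
clock 1: out=0, reg = 0x0F2643
clock 2: out=1, reg = 0x879321
clock 3: out=1, reg = 0xC3C990

011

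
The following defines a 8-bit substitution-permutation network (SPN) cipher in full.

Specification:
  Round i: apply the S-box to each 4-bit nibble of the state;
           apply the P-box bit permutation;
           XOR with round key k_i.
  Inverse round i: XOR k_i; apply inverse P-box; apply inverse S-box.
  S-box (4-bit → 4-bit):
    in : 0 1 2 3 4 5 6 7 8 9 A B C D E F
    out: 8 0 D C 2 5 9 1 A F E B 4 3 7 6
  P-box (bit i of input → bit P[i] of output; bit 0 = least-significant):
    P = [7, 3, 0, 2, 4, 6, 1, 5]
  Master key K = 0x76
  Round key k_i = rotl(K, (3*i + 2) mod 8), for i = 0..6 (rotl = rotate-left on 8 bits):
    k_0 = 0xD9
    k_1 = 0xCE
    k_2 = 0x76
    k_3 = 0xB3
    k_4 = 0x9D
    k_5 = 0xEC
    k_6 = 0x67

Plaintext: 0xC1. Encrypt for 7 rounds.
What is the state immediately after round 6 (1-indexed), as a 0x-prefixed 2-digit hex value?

0x3C

s_0 = plaintext = 0xC1
s_1 = Round(s_0, k_0) = 0xDB
s_2 = Round(s_1, k_1) = 0x12
s_3 = Round(s_2, k_2) = 0xF3
s_4 = Round(s_3, k_3) = 0xF4
s_5 = Round(s_4, k_4) = 0xD7
s_6 = Round(s_5, k_5) = 0x3C
s_7 = Round(s_6, k_6) = 0x44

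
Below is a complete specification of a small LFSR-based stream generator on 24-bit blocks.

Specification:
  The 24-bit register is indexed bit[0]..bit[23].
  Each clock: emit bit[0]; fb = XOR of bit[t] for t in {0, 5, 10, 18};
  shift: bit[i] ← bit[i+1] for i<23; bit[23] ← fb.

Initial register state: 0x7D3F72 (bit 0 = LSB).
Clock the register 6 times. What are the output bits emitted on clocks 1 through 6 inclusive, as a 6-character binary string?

010011

reg_0 = 0x7D3F72
clock 1: out=0, reg = 0xBE9FB9
clock 2: out=1, reg = 0x5F4FDC
clock 3: out=0, reg = 0x2FA7EE
clock 4: out=0, reg = 0x97D3F7
clock 5: out=1, reg = 0xCBE9FB
clock 6: out=1, reg = 0x65F4FD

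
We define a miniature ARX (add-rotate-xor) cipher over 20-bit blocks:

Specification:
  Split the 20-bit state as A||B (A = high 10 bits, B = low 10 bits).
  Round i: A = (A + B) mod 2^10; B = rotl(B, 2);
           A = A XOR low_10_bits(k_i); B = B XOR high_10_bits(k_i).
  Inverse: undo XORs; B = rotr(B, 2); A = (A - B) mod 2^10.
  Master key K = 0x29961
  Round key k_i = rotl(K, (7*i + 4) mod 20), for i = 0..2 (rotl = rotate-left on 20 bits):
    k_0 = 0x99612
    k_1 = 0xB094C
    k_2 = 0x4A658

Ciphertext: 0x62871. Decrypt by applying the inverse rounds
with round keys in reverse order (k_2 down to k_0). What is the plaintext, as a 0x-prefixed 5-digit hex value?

s_0 = ciphertext = 0x62871
s_1 = InvRound(s_0, k_2) = 0xDF056
s_2 = InvRound(s_1, k_1) = 0x62CA5
s_3 = InvRound(s_2, k_0) = 0xBA4B0

0xBA4B0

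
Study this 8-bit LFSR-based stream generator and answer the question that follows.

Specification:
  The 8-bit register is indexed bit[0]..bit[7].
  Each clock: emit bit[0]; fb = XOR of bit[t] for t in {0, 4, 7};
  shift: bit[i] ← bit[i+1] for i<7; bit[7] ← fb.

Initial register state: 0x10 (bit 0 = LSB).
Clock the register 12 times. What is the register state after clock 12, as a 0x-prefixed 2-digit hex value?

0x65

reg_0 = 0x10
clock 1: out=0, reg = 0x88
clock 2: out=0, reg = 0xC4
clock 3: out=0, reg = 0xE2
clock 4: out=0, reg = 0xF1
clock 5: out=1, reg = 0xF8
clock 6: out=0, reg = 0x7C
clock 7: out=0, reg = 0xBE
clock 8: out=0, reg = 0x5F
clock 9: out=1, reg = 0x2F
clock 10: out=1, reg = 0x97
clock 11: out=1, reg = 0xCB
clock 12: out=1, reg = 0x65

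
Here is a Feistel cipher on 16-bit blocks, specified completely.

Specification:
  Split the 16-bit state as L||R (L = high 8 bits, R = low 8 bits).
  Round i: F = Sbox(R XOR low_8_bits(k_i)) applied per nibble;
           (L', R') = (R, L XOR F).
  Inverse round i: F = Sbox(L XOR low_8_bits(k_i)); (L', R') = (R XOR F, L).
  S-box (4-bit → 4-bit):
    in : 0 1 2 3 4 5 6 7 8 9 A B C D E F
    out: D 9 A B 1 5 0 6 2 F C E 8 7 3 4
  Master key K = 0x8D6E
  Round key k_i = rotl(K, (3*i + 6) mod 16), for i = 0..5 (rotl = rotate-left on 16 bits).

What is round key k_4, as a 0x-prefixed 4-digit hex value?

K = 0x8D6E
k_0 = rotl(K, (3*0+6) mod 16) = rotl(K, 6) = 0x5BA3
k_1 = rotl(K, (3*1+6) mod 16) = rotl(K, 9) = 0xDD1A
k_2 = rotl(K, (3*2+6) mod 16) = rotl(K, 12) = 0xE8D6
k_3 = rotl(K, (3*3+6) mod 16) = rotl(K, 15) = 0x46B7
k_4 = rotl(K, (3*4+6) mod 16) = rotl(K, 2) = 0x35BA

0x35BA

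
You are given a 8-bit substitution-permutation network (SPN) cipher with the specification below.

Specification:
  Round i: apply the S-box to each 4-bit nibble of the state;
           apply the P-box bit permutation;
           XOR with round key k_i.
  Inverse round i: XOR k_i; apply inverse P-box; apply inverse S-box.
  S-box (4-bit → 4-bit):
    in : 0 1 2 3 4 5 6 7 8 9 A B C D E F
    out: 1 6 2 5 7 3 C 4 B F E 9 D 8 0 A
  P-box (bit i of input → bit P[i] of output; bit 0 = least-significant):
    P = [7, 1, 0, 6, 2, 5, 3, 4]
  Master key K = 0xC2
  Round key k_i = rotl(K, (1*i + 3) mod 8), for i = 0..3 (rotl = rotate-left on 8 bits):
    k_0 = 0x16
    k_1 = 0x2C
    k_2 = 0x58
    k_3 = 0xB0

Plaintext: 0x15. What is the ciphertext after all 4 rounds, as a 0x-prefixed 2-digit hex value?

s_0 = plaintext = 0x15
s_1 = Round(s_0, k_0) = 0xBC
s_2 = Round(s_1, k_1) = 0xF9
s_3 = Round(s_2, k_2) = 0xAB
s_4 = Round(s_3, k_3) = 0x48

0x48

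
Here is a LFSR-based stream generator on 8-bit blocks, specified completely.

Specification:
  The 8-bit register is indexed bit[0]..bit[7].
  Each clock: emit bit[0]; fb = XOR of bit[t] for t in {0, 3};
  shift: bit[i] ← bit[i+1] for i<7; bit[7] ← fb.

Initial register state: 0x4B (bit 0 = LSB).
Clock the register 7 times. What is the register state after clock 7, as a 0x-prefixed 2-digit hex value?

0x04

reg_0 = 0x4B
clock 1: out=1, reg = 0x25
clock 2: out=1, reg = 0x92
clock 3: out=0, reg = 0x49
clock 4: out=1, reg = 0x24
clock 5: out=0, reg = 0x12
clock 6: out=0, reg = 0x09
clock 7: out=1, reg = 0x04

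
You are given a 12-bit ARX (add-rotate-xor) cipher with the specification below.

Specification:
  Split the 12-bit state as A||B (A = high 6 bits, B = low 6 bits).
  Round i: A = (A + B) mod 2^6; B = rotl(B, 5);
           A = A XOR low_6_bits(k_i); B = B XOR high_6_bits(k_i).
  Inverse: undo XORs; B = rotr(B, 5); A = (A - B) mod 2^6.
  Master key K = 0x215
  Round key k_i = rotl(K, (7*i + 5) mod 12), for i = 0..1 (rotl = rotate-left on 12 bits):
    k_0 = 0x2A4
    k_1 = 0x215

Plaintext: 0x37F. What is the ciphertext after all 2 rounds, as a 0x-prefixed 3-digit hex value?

s_0 = plaintext = 0x37F
s_1 = Round(s_0, k_0) = 0xA35
s_2 = Round(s_1, k_1) = 0x232

0x232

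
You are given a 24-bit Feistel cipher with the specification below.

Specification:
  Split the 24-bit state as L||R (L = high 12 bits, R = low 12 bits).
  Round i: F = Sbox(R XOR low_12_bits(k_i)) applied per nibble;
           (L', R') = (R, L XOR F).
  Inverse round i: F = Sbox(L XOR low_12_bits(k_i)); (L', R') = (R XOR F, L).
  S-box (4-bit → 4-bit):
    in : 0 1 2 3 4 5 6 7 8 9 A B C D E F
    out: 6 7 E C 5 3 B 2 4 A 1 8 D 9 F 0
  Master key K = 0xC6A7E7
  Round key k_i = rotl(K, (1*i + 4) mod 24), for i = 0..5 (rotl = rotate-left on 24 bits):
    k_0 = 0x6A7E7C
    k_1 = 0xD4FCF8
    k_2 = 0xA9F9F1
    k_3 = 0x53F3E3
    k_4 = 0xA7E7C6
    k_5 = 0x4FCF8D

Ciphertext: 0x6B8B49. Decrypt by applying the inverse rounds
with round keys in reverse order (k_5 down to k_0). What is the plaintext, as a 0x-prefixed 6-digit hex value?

s_0 = ciphertext = 0x6B8B49
s_1 = InvRound(s_0, k_5) = 0x18A6B8
s_2 = InvRound(s_1, k_4) = 0xDE518A
s_3 = InvRound(s_2, k_3) = 0xEE1DE5
s_4 = InvRound(s_3, k_2) = 0xF93EE1
s_5 = InvRound(s_4, k_1) = 0x259F93
s_6 = InvRound(s_5, k_0) = 0x270259

0x270259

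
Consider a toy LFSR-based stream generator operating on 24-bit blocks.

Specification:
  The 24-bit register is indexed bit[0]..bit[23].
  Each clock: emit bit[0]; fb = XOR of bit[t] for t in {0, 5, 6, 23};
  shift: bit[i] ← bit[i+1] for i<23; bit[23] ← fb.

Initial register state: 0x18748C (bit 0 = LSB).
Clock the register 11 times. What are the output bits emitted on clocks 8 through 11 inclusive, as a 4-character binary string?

1001

reg_0 = 0x18748C
clock 1: out=0, reg = 0x0C3A46
clock 2: out=0, reg = 0x861D23
clock 3: out=1, reg = 0xC30E91
clock 4: out=1, reg = 0x618748
clock 5: out=0, reg = 0xB0C3A4
clock 6: out=0, reg = 0x5861D2
clock 7: out=0, reg = 0xAC30E9
clock 8: out=1, reg = 0x561874
clock 9: out=0, reg = 0x2B0C3A
clock 10: out=0, reg = 0x95861D
clock 11: out=1, reg = 0x4AC30E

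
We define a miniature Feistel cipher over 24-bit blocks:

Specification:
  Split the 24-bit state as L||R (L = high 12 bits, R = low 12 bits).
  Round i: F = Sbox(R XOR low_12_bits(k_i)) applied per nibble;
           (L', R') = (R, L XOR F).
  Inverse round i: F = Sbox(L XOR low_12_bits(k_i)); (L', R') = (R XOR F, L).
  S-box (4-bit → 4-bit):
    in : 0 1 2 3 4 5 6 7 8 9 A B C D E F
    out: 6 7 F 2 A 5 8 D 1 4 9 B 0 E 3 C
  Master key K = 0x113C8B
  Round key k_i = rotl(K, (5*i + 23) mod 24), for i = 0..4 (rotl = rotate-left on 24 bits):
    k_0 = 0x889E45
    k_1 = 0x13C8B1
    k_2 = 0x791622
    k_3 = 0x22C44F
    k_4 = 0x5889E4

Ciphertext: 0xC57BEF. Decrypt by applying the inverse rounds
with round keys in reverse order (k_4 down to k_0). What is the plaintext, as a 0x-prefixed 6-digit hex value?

0xBE5F3D

s_0 = ciphertext = 0xC57BEF
s_1 = InvRound(s_0, k_4) = 0xE5DC57
s_2 = InvRound(s_1, k_3) = 0x528E5D
s_3 = InvRound(s_2, k_2) = 0xC34528
s_4 = InvRound(s_3, k_1) = 0xF3DC34
s_5 = InvRound(s_4, k_0) = 0xBE5F3D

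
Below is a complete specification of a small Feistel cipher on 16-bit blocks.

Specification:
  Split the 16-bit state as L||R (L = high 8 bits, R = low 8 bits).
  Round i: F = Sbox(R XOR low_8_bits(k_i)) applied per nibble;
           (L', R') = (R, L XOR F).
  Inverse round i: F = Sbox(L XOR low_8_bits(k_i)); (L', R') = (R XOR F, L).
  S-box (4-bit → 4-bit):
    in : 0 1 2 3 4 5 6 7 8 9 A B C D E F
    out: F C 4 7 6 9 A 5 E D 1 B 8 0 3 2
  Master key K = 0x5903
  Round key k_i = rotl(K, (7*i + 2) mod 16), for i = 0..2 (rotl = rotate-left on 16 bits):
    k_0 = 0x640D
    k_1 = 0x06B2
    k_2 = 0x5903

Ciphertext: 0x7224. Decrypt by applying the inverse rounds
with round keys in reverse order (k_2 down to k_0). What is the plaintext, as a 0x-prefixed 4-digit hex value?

0x5BF3

s_0 = ciphertext = 0x7224
s_1 = InvRound(s_0, k_2) = 0x7872
s_2 = InvRound(s_1, k_1) = 0xF378
s_3 = InvRound(s_2, k_0) = 0x5BF3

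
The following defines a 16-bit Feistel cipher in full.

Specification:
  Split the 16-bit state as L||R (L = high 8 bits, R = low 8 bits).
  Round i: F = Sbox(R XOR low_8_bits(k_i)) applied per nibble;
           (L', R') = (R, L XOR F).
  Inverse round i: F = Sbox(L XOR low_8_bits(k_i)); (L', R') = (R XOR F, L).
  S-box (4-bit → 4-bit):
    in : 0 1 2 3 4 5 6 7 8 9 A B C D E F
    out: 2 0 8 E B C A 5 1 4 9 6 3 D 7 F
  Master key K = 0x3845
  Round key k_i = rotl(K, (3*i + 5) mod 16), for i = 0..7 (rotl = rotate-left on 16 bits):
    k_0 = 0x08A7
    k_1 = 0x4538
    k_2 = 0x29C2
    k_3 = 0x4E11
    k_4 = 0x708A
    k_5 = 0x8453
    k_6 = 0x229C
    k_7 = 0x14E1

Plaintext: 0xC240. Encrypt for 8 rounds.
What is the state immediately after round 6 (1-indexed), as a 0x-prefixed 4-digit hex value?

s_0 = plaintext = 0xC240
s_1 = Round(s_0, k_0) = 0x40B7
s_2 = Round(s_1, k_1) = 0xB75F
s_3 = Round(s_2, k_2) = 0x5FFA
s_4 = Round(s_3, k_3) = 0xFA29
s_5 = Round(s_4, k_4) = 0x2964
s_6 = Round(s_5, k_5) = 0x64CC
s_7 = Round(s_6, k_6) = 0xCCA6
s_8 = Round(s_7, k_7) = 0xA679

0x64CC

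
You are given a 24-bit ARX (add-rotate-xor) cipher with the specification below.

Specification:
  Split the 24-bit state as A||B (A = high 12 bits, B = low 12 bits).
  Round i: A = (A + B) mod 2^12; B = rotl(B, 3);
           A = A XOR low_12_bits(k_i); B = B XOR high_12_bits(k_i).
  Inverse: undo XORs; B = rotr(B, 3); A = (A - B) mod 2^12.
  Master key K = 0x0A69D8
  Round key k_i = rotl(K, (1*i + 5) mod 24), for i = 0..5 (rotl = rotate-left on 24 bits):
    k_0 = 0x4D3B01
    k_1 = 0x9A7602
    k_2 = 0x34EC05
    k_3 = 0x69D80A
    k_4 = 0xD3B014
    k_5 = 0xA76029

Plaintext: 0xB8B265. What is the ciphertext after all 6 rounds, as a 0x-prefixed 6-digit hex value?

s_0 = plaintext = 0xB8B265
s_1 = Round(s_0, k_0) = 0x6F17FA
s_2 = Round(s_1, k_1) = 0x8E9674
s_3 = Round(s_2, k_2) = 0x3580ED
s_4 = Round(s_3, k_3) = 0xC4F1F5
s_5 = Round(s_4, k_4) = 0xE50293
s_6 = Round(s_5, k_5) = 0x0CAEEF

0x0CAEEF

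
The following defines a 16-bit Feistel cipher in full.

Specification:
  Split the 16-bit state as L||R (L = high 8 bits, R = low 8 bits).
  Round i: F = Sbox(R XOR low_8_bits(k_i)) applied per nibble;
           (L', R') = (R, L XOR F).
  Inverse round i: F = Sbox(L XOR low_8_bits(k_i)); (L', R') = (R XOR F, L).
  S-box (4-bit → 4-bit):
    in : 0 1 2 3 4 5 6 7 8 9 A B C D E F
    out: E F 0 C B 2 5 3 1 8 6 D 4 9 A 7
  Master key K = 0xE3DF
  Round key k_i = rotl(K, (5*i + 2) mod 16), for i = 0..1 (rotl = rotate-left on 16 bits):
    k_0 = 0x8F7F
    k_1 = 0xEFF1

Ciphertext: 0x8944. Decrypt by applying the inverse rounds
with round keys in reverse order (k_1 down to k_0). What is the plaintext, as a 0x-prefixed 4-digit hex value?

0x6F75

s_0 = ciphertext = 0x8944
s_1 = InvRound(s_0, k_1) = 0x7589
s_2 = InvRound(s_1, k_0) = 0x6F75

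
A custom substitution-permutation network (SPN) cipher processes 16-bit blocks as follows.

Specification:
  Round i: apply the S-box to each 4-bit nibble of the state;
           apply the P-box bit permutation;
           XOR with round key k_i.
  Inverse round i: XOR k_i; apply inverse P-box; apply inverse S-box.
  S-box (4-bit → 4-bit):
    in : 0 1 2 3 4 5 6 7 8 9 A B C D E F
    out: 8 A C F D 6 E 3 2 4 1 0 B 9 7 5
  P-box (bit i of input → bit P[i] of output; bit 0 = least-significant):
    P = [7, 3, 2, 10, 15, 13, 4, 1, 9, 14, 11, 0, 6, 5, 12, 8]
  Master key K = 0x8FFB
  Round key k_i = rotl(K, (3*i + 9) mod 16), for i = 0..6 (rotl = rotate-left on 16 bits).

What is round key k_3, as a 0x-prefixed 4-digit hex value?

0x3FEE

K = 0x8FFB
k_0 = rotl(K, (3*0+9) mod 16) = rotl(K, 9) = 0xF71F
k_1 = rotl(K, (3*1+9) mod 16) = rotl(K, 12) = 0xB8FF
k_2 = rotl(K, (3*2+9) mod 16) = rotl(K, 15) = 0xC7FD
k_3 = rotl(K, (3*3+9) mod 16) = rotl(K, 2) = 0x3FEE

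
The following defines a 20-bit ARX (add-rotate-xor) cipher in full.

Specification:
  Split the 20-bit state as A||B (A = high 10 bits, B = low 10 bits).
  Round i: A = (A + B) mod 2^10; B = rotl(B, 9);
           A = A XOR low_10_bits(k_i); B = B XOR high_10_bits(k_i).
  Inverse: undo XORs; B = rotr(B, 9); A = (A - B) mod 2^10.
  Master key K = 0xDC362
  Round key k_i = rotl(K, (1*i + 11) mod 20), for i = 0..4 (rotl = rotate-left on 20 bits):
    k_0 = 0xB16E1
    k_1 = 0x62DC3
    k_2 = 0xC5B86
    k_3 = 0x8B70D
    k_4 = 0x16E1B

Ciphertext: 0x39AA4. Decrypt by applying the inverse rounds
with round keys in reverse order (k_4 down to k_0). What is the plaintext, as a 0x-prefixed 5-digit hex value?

s_0 = ciphertext = 0x39AA4
s_1 = InvRound(s_0, k_4) = 0x3F9FF
s_2 = InvRound(s_1, k_3) = 0x13BA5
s_3 = InvRound(s_2, k_2) = 0x98966
s_4 = InvRound(s_3, k_1) = 0x71DDA
s_5 = InvRound(s_4, k_0) = 0x39E3F

0x39E3F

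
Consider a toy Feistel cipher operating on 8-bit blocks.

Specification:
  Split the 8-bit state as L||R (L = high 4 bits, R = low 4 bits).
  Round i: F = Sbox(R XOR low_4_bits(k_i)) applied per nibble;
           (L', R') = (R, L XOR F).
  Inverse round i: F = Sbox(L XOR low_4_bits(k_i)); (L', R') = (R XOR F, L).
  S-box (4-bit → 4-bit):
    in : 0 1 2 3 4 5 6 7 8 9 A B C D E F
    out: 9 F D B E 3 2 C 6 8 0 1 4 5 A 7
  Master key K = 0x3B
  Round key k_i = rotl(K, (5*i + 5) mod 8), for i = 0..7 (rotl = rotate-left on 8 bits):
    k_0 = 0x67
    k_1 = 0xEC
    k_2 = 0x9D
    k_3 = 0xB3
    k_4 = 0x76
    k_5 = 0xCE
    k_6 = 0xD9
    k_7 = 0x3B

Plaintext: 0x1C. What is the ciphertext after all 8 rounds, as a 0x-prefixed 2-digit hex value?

s_0 = plaintext = 0x1C
s_1 = Round(s_0, k_0) = 0xC0
s_2 = Round(s_1, k_1) = 0x08
s_3 = Round(s_2, k_2) = 0x83
s_4 = Round(s_3, k_3) = 0x31
s_5 = Round(s_4, k_4) = 0x1F
s_6 = Round(s_5, k_5) = 0xFE
s_7 = Round(s_6, k_6) = 0xE3
s_8 = Round(s_7, k_7) = 0x38

0x38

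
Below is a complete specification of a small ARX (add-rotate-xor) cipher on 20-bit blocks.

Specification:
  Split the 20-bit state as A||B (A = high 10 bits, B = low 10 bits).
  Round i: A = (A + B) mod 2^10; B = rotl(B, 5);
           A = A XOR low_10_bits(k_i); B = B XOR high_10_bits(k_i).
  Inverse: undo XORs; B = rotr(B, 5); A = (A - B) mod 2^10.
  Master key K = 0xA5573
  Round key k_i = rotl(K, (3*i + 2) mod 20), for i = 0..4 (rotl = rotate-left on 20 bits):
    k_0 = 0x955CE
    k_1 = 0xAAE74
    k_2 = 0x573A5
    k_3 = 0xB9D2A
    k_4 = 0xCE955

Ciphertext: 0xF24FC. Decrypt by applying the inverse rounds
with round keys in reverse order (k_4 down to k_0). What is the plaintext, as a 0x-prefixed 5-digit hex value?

s_0 = ciphertext = 0xF24FC
s_1 = InvRound(s_0, k_4) = 0x6F8DE
s_2 = InvRound(s_1, k_3) = 0x58F31
s_3 = InvRound(s_2, k_2) = 0x44DB3
s_4 = InvRound(s_3, k_1) = 0x13F18
s_5 = InvRound(s_4, k_0) = 0xF5DAA

0xF5DAA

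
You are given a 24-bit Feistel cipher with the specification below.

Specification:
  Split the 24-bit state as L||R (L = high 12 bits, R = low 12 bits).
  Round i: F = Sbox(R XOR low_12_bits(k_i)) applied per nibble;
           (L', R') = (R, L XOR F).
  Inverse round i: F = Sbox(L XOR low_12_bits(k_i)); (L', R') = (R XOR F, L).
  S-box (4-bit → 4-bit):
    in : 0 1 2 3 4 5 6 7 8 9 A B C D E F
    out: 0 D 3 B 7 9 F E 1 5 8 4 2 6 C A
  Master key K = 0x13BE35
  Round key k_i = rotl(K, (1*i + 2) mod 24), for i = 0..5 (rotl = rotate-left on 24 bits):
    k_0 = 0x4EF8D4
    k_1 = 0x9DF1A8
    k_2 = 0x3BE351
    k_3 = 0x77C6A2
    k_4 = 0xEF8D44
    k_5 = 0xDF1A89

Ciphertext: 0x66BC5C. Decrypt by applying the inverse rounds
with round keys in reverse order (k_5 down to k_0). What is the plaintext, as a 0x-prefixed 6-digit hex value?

0x6FDF76

s_0 = ciphertext = 0x66BC5C
s_1 = InvRound(s_0, k_5) = 0xE9F66B
s_2 = InvRound(s_1, k_4) = 0xD0FE9F
s_3 = InvRound(s_2, k_3) = 0xA19D0F
s_4 = InvRound(s_3, k_2) = 0x87EA19
s_5 = InvRound(s_4, k_1) = 0xF7687E
s_6 = InvRound(s_5, k_0) = 0x6FDF76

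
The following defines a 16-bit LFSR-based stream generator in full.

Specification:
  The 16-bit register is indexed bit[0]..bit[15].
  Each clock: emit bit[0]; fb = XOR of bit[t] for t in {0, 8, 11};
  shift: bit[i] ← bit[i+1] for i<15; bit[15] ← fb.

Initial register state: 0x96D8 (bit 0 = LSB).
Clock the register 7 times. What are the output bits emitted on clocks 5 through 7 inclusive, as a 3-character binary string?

101

reg_0 = 0x96D8
clock 1: out=0, reg = 0x4B6C
clock 2: out=0, reg = 0x25B6
clock 3: out=0, reg = 0x92DB
clock 4: out=1, reg = 0xC96D
clock 5: out=1, reg = 0xE4B6
clock 6: out=0, reg = 0x725B
clock 7: out=1, reg = 0xB92D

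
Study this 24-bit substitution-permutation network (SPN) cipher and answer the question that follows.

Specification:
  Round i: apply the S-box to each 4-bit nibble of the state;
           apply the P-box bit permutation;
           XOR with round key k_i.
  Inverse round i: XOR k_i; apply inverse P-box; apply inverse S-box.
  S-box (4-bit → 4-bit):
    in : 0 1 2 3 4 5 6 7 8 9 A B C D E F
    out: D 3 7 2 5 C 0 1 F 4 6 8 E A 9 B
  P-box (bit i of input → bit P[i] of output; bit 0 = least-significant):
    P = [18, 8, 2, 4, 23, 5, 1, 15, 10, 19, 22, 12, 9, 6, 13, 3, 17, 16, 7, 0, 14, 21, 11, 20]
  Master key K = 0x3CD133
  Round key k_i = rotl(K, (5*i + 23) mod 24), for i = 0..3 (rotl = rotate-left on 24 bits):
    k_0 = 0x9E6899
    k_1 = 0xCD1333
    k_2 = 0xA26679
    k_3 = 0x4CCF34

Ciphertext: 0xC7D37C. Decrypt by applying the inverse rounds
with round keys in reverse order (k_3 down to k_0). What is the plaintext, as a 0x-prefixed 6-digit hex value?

s_0 = ciphertext = 0xC7D37C
s_1 = InvRound(s_0, k_3) = 0x91DF76
s_2 = InvRound(s_1, k_2) = 0xCF5B5A
s_3 = InvRound(s_2, k_1) = 0x4ED636
s_4 = InvRound(s_3, k_0) = 0x550089

0x550089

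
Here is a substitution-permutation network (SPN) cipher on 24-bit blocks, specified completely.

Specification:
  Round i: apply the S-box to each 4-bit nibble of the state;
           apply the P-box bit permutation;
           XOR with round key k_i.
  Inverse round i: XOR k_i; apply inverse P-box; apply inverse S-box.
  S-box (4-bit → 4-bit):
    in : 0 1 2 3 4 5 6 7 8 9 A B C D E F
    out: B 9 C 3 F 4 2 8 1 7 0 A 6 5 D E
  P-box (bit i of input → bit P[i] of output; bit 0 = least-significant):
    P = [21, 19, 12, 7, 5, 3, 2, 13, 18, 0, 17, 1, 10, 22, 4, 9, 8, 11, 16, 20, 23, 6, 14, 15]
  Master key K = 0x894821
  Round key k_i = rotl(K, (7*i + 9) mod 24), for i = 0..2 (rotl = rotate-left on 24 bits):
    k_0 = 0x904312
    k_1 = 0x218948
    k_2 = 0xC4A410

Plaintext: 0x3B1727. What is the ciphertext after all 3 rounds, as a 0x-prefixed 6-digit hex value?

s_0 = plaintext = 0x3B1727
s_1 = Round(s_0, k_0) = 0x006DD4
s_2 = Round(s_1, k_1) = 0xDF10AC
s_3 = Round(s_2, k_2) = 0x59FA13

0x59FA13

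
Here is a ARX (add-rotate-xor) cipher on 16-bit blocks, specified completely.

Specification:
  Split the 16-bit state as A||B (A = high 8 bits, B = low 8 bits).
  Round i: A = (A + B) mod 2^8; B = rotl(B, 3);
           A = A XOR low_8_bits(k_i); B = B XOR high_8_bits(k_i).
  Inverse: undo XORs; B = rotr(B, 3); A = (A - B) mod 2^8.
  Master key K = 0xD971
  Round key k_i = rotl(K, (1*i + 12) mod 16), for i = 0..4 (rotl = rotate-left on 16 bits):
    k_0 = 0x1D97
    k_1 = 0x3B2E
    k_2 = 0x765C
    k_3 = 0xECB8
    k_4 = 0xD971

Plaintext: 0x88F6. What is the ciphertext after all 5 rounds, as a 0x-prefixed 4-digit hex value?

0xF9FF

s_0 = plaintext = 0x88F6
s_1 = Round(s_0, k_0) = 0xE9AA
s_2 = Round(s_1, k_1) = 0xBD6E
s_3 = Round(s_2, k_2) = 0x7705
s_4 = Round(s_3, k_3) = 0xC4C4
s_5 = Round(s_4, k_4) = 0xF9FF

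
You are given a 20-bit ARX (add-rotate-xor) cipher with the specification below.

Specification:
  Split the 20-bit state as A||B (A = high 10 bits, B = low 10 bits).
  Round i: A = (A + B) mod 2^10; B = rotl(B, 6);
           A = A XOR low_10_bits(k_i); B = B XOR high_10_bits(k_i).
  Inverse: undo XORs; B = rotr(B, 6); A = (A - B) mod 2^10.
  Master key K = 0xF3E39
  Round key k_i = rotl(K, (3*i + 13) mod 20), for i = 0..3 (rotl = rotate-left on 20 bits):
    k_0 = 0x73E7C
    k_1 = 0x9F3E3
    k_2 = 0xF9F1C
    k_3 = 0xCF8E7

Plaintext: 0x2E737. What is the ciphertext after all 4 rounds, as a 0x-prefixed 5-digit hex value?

0x0073D

s_0 = plaintext = 0x2E737
s_1 = Round(s_0, k_0) = 0x6303C
s_2 = Round(s_1, k_1) = 0x8AD7F
s_3 = Round(s_2, k_2) = 0x2D830
s_4 = Round(s_3, k_3) = 0x0073D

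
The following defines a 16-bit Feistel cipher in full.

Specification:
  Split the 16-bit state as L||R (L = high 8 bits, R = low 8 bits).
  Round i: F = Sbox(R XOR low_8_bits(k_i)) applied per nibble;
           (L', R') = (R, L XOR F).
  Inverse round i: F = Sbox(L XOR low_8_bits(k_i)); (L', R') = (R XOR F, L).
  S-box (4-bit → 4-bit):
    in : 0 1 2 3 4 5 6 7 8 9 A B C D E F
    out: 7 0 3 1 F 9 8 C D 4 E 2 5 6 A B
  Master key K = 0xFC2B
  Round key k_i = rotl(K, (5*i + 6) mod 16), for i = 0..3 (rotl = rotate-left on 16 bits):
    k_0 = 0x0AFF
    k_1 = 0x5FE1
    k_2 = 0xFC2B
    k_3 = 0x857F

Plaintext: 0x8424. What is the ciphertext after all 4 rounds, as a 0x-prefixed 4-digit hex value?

s_0 = plaintext = 0x8424
s_1 = Round(s_0, k_0) = 0x24E6
s_2 = Round(s_1, k_1) = 0xE658
s_3 = Round(s_2, k_2) = 0x5827
s_4 = Round(s_3, k_3) = 0x27C5

0x27C5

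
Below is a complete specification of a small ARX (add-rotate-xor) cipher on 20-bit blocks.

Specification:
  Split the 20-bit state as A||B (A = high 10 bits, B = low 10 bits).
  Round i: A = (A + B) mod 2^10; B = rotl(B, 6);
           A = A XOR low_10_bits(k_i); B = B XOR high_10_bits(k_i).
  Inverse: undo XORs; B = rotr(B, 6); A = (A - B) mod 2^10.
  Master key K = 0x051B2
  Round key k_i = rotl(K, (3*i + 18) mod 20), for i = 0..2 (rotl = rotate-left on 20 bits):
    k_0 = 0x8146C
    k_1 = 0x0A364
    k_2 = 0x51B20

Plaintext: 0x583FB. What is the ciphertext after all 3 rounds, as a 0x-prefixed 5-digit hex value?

0x370AC

s_0 = plaintext = 0x583FB
s_1 = Round(s_0, k_0) = 0x4DCFA
s_2 = Round(s_1, k_1) = 0x556A7
s_3 = Round(s_2, k_2) = 0x370AC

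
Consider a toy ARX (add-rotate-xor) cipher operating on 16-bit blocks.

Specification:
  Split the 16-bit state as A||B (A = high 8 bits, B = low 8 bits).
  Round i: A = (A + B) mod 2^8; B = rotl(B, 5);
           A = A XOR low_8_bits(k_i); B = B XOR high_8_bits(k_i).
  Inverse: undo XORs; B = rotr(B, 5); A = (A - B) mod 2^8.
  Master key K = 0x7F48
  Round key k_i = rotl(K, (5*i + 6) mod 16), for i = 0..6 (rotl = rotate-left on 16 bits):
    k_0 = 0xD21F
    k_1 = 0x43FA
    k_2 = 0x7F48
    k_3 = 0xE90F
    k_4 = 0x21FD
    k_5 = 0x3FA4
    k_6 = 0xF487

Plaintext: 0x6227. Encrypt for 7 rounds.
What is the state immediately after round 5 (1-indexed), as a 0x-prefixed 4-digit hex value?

0x2023

s_0 = plaintext = 0x6227
s_1 = Round(s_0, k_0) = 0x9636
s_2 = Round(s_1, k_1) = 0x3685
s_3 = Round(s_2, k_2) = 0xF3CF
s_4 = Round(s_3, k_3) = 0xCD10
s_5 = Round(s_4, k_4) = 0x2023
s_6 = Round(s_5, k_5) = 0xE75B
s_7 = Round(s_6, k_6) = 0xC59F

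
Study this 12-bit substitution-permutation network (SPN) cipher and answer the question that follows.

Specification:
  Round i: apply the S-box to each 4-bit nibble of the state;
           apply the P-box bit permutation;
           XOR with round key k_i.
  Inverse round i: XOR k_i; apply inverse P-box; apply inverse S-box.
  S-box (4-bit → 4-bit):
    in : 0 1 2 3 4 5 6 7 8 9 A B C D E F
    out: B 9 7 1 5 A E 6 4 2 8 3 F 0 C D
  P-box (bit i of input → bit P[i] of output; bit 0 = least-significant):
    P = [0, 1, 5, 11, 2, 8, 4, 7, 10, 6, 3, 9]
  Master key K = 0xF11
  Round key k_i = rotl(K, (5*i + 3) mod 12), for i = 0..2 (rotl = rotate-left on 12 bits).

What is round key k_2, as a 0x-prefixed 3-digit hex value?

0xE23

K = 0xF11
k_0 = rotl(K, (5*0+3) mod 12) = rotl(K, 3) = 0x88F
k_1 = rotl(K, (5*1+3) mod 12) = rotl(K, 8) = 0x1F1
k_2 = rotl(K, (5*2+3) mod 12) = rotl(K, 1) = 0xE23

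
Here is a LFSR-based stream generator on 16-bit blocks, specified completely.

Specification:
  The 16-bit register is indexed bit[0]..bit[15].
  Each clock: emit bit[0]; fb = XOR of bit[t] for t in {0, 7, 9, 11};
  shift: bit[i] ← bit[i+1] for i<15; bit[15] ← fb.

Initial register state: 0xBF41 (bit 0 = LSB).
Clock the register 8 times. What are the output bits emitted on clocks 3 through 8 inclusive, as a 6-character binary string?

reg_0 = 0xBF41
clock 1: out=1, reg = 0xDFA0
clock 2: out=0, reg = 0xEFD0
clock 3: out=0, reg = 0xF7E8
clock 4: out=0, reg = 0x7BF4
clock 5: out=0, reg = 0xBDFA
clock 6: out=0, reg = 0x5EFD
clock 7: out=1, reg = 0x2F7E
clock 8: out=0, reg = 0x17BF

000010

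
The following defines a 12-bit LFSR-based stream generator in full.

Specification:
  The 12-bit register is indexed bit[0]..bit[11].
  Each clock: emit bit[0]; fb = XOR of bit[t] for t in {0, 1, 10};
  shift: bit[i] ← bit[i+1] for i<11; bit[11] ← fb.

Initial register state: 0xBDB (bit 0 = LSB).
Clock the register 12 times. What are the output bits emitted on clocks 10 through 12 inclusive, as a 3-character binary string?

reg_0 = 0xBDB
clock 1: out=1, reg = 0x5ED
clock 2: out=1, reg = 0x2F6
clock 3: out=0, reg = 0x97B
clock 4: out=1, reg = 0x4BD
clock 5: out=1, reg = 0x25E
clock 6: out=0, reg = 0x92F
clock 7: out=1, reg = 0x497
clock 8: out=1, reg = 0xA4B
clock 9: out=1, reg = 0x525
clock 10: out=1, reg = 0x292
clock 11: out=0, reg = 0x949
clock 12: out=1, reg = 0xCA4

101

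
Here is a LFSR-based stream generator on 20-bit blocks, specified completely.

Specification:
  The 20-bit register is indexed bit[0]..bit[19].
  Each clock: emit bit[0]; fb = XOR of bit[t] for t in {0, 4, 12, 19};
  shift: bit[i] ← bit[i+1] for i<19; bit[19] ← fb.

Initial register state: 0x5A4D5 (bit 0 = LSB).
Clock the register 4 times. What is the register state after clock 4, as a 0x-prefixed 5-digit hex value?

0xE5A4D

reg_0 = 0x5A4D5
clock 1: out=1, reg = 0x2D26A
clock 2: out=0, reg = 0x96935
clock 3: out=1, reg = 0xCB49A
clock 4: out=0, reg = 0xE5A4D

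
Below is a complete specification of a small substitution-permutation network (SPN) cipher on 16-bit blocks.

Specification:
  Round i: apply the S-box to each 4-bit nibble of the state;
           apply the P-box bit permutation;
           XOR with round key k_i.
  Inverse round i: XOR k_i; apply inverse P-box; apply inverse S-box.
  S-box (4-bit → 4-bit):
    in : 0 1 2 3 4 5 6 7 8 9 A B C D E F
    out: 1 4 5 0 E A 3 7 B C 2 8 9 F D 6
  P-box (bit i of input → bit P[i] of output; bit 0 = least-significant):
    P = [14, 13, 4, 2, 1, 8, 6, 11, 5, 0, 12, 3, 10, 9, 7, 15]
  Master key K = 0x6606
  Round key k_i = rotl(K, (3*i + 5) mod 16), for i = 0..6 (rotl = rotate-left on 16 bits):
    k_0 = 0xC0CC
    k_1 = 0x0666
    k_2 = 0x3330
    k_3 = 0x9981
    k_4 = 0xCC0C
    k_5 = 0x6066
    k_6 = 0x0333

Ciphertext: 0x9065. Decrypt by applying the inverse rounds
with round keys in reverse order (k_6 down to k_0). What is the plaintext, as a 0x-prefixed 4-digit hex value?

0x80E5

s_0 = ciphertext = 0x9065
s_1 = InvRound(s_0, k_6) = 0x5179
s_2 = InvRound(s_1, k_5) = 0x3464
s_3 = InvRound(s_2, k_4) = 0xBE96
s_4 = InvRound(s_3, k_3) = 0x6A64
s_5 = InvRound(s_4, k_2) = 0x314E
s_6 = InvRound(s_5, k_1) = 0x6EAA
s_7 = InvRound(s_6, k_0) = 0x80E5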